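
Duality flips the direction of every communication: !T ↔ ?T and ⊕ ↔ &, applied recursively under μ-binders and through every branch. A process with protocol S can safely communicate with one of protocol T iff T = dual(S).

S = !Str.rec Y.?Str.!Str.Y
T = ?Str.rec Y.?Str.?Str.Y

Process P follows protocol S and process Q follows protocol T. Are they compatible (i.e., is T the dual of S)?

!Str ‖ ?Str  match
  rec Y ‖ rec Y  match (binder kept)
    ?Str ‖ ?Str  ✗ same direction on both sides — not dual

NO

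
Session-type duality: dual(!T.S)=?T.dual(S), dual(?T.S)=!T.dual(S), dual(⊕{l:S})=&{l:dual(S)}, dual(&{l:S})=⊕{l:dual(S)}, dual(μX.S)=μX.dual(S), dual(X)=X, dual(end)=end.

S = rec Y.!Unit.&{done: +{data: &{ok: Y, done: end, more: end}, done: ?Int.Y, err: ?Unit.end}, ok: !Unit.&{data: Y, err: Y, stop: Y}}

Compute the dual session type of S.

rec Y.?Unit.+{done: &{data: +{ok: Y, done: end, more: end}, done: !Int.Y, err: !Unit.end}, ok: ?Unit.+{data: Y, err: Y, stop: Y}}

rec Y ↦ rec Y  (binder kept)
  !Unit ↦ ?Unit
    &{done,ok} ↦ +{done,ok}  (offer→select)
      • done:
        +{data,done,err} ↦ &{data,done,err}  (⊕→&)
          • data:
            &{ok,done,more} ↦ +{ok,done,more}  (offer→select)
              • ok:
                dual(Y) = Y
              • done:
                dual(end) = end
              • more:
                dual(end) = end
          • done:
            ?Int ↦ !Int
              dual(Y) = Y
          • err:
            ?Unit ↦ !Unit
              dual(end) = end
      • ok:
        !Unit ↦ ?Unit
          &{data,err,stop} ↦ +{data,err,stop}  (offer→select)
            • data:
              dual(Y) = Y
            • err:
              dual(Y) = Y
            • stop:
              dual(Y) = Y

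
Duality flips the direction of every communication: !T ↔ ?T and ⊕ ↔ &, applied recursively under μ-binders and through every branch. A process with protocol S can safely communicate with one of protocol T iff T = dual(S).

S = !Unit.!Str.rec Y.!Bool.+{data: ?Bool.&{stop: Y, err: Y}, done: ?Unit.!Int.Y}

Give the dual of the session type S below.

!Unit → ?Unit
  !Str → ?Str
    rec Y → rec Y  (μ self-dual)
      !Bool → ?Bool
        +{data,done} → &{data,done}  (⊕→&)
          case data:
            ?Bool → !Bool
              &{stop,err} → +{stop,err}  (offer→select)
                case stop:
                  Y self-dual
                case err:
                  Y self-dual
          case done:
            ?Unit → !Unit
              !Int → ?Int
                Y self-dual

?Unit.?Str.rec Y.?Bool.&{data: !Bool.+{stop: Y, err: Y}, done: !Unit.?Int.Y}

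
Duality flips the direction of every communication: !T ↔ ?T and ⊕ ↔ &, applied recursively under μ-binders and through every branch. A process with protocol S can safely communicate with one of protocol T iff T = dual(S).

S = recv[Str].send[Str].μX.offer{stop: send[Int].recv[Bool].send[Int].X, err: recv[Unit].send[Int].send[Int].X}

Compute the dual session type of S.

send[Str].recv[Str].μX.select{stop: recv[Int].send[Bool].recv[Int].X, err: send[Unit].recv[Int].recv[Int].X}

recv[Str] = send[Str]
  send[Str] = recv[Str]
    μX = μX  (binder kept)
      offer{stop,err} = select{stop,err}  (offer→select)
        • stop:
          send[Int] = recv[Int]
            recv[Bool] = send[Bool]
              send[Int] = recv[Int]
                X ↦ X
        • err:
          recv[Unit] = send[Unit]
            send[Int] = recv[Int]
              send[Int] = recv[Int]
                X ↦ X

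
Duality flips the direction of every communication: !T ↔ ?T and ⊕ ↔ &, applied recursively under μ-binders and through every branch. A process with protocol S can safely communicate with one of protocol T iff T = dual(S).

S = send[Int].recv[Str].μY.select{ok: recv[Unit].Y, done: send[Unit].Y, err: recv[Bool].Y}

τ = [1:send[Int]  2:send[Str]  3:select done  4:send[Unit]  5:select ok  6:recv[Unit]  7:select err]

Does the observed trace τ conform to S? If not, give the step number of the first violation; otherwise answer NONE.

2

[1] send[Int]  ✓  residual = recv[Str].μY.…
[2] got send[Str], protocol expects recv[Str]  ✗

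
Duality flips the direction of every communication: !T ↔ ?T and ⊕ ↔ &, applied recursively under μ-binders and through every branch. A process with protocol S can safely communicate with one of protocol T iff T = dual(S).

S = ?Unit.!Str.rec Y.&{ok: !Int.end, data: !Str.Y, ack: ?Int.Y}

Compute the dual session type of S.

!Unit.?Str.rec Y.+{ok: ?Int.end, data: ?Str.Y, ack: !Int.Y}

?Unit = !Unit
  !Str = ?Str
    rec Y = rec Y  (binder kept)
      &{ok,data,ack} = +{ok,data,ack}  (external→internal)
        [ok]
          !Int = ?Int
            dual(end) = end
        [data]
          !Str = ?Str
            dual(Y) = Y
        [ack]
          ?Int = !Int
            dual(Y) = Y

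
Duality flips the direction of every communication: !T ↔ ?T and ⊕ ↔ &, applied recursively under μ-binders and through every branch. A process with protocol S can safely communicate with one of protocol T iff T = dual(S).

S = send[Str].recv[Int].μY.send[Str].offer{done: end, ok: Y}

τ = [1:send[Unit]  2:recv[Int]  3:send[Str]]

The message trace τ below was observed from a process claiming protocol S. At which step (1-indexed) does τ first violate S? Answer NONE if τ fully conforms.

@1 got send[Unit], protocol expects send[Str]  ✗

1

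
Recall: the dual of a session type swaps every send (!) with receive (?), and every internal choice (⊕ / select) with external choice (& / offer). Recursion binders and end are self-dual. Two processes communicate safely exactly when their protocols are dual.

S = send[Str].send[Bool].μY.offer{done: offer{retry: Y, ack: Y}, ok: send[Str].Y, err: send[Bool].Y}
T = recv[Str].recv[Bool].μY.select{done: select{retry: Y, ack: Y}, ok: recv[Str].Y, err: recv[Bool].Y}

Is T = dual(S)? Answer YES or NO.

send[Str] | recv[Str]  ✓
  send[Bool] | recv[Bool]  ✓
    μY | μY  ✓ (rec unchanged)
      offer{done,ok,err} | select{done,ok,err}  ✓ label sets agree
        • done:
          offer{retry,ack} | select{retry,ack}  ✓ label sets agree
            • retry:
              Y | Y  ✓
            • ack:
              Y | Y  ✓
        • ok:
          send[Str] | recv[Str]  ✓
            Y | Y  ✓
        • err:
          send[Bool] | recv[Bool]  ✓
            Y | Y  ✓

YES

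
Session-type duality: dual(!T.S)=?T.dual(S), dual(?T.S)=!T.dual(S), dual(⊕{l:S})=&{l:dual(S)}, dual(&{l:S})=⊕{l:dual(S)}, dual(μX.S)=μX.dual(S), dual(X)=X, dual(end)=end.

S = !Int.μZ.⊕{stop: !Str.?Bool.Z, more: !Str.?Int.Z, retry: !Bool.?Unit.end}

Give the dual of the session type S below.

!Int → ?Int
  μZ → μZ  (rec unchanged)
    ⊕{stop,more,retry} → &{stop,more,retry}  (⊕→&)
      • stop:
        !Str → ?Str
          ?Bool → !Bool
            Z ↦ Z
      • more:
        !Str → ?Str
          ?Int → !Int
            Z ↦ Z
      • retry:
        !Bool → ?Bool
          ?Unit → !Unit
            end ↦ end

?Int.μZ.&{stop: ?Str.!Bool.Z, more: ?Str.!Int.Z, retry: ?Bool.!Unit.end}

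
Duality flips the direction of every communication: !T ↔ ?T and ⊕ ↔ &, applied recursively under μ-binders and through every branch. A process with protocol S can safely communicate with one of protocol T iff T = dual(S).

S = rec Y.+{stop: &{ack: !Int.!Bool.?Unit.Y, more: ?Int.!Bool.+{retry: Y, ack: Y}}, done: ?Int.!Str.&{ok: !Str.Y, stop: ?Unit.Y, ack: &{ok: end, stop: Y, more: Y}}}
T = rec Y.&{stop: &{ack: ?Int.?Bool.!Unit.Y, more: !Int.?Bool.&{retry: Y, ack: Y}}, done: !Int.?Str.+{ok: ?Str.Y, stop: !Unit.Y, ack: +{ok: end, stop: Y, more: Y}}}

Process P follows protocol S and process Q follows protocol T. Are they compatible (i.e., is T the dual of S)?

rec Y vs rec Y  match (binder kept)
  +{stop,done} vs &{stop,done}  match same labels
    case stop:
      &{ack,more} vs &{ack,more}  ✗ choice polarity not flipped — not dual

NO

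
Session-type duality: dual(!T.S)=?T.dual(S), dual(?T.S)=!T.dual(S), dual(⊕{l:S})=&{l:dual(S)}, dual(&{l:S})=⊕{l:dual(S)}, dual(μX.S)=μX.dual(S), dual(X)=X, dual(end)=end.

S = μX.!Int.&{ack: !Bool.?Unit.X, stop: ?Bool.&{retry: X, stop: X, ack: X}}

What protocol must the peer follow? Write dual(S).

μX.?Int.⊕{ack: ?Bool.!Unit.X, stop: !Bool.⊕{retry: X, stop: X, ack: X}}

μX → μX  (binder kept)
  !Int → ?Int
    &{ack,stop} → ⊕{ack,stop}  (external→internal)
      case ack:
        !Bool → ?Bool
          ?Unit → !Unit
            X ↦ X
      case stop:
        ?Bool → !Bool
          &{retry,stop,ack} → ⊕{retry,stop,ack}  (external→internal)
            case retry:
              X ↦ X
            case stop:
              X ↦ X
            case ack:
              X ↦ X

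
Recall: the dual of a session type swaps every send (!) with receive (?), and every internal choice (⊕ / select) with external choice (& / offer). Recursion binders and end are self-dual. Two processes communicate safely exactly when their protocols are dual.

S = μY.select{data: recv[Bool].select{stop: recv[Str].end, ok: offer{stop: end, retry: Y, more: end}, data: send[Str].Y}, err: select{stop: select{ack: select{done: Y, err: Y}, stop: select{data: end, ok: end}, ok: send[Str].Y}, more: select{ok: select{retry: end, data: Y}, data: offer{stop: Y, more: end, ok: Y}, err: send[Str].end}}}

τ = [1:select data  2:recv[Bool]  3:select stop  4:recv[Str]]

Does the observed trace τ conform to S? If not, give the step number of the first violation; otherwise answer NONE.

NONE

@1 select data  ✓  now at recv[Bool].select{stop: recv[Str].end, ok: offer{stop: end, retry: μY.…, more: end}, data: send[Str].μY.…}
@2 recv[Bool]  ✓  now at select{stop: recv[Str].end, ok: offer{stop: end, retry: μY.…, more: end}, data: send[Str].μY.…}
@3 select stop  ✓  now at recv[Str].end
@4 recv[Str]  ✓  now at end
all 4 steps conform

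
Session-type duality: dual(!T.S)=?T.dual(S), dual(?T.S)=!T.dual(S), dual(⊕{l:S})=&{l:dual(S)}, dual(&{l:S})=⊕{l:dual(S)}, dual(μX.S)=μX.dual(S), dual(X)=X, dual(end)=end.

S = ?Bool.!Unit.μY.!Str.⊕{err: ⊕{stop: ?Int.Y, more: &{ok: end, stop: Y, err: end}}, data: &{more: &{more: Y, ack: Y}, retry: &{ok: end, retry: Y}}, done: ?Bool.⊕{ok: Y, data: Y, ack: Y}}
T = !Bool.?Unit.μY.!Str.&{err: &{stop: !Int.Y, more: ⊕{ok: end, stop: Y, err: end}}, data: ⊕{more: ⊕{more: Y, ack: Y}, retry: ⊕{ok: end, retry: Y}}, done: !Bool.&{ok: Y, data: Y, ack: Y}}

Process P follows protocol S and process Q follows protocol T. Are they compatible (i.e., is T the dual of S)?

?Bool ‖ !Bool  match
  !Unit ‖ ?Unit  match
    μY ‖ μY  match (binder kept)
      !Str ‖ !Str  ✗ same direction on both sides — not dual

NO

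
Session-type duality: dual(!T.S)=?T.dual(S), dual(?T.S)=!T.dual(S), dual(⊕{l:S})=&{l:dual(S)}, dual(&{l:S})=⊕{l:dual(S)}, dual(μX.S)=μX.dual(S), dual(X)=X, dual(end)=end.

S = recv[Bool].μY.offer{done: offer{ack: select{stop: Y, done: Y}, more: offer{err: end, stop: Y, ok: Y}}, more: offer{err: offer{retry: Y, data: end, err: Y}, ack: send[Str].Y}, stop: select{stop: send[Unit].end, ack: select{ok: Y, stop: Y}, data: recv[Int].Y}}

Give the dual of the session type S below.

recv[Bool] = send[Bool]
  μY = μY  (μ self-dual)
    offer{done,more,stop} = select{done,more,stop}  (offer→select)
      case done:
        offer{ack,more} = select{ack,more}  (offer→select)
          case ack:
            select{stop,done} = offer{stop,done}  (internal→external)
              case stop:
                Y ↦ Y
              case done:
                Y ↦ Y
          case more:
            offer{err,stop,ok} = select{err,stop,ok}  (offer→select)
              case err:
                end ↦ end
              case stop:
                Y ↦ Y
              case ok:
                Y ↦ Y
      case more:
        offer{err,ack} = select{err,ack}  (offer→select)
          case err:
            offer{retry,data,err} = select{retry,data,err}  (offer→select)
              case retry:
                Y ↦ Y
              case data:
                end ↦ end
              case err:
                Y ↦ Y
          case ack:
            send[Str] = recv[Str]
              Y ↦ Y
      case stop:
        select{stop,ack,data} = offer{stop,ack,data}  (internal→external)
          case stop:
            send[Unit] = recv[Unit]
              end ↦ end
          case ack:
            select{ok,stop} = offer{ok,stop}  (internal→external)
              case ok:
                Y ↦ Y
              case stop:
                Y ↦ Y
          case data:
            recv[Int] = send[Int]
              Y ↦ Y

send[Bool].μY.select{done: select{ack: offer{stop: Y, done: Y}, more: select{err: end, stop: Y, ok: Y}}, more: select{err: select{retry: Y, data: end, err: Y}, ack: recv[Str].Y}, stop: offer{stop: recv[Unit].end, ack: offer{ok: Y, stop: Y}, data: send[Int].Y}}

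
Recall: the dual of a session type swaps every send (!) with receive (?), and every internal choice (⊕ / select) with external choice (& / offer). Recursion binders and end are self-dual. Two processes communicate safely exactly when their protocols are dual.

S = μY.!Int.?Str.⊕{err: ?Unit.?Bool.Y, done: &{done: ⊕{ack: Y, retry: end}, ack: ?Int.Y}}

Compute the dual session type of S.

μY = μY  (binder kept)
  !Int = ?Int
    ?Str = !Str
      ⊕{err,done} = &{err,done}  (select→offer)
        [err]
          ?Unit = !Unit
            ?Bool = !Bool
              dual(Y) = Y
        [done]
          &{done,ack} = ⊕{done,ack}  (&→⊕)
            [done]
              ⊕{ack,retry} = &{ack,retry}  (select→offer)
                [ack]
                  dual(Y) = Y
                [retry]
                  dual(end) = end
            [ack]
              ?Int = !Int
                dual(Y) = Y

μY.?Int.!Str.&{err: !Unit.!Bool.Y, done: ⊕{done: &{ack: Y, retry: end}, ack: !Int.Y}}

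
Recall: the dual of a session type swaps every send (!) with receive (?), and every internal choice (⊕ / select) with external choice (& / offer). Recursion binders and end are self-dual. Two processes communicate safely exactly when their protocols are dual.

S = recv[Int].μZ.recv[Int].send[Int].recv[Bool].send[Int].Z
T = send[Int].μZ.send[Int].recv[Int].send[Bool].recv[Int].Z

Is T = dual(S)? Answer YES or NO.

YES

recv[Int] | send[Int]  match
  μZ | μZ  match (binder kept)
    recv[Int] | send[Int]  match
      send[Int] | recv[Int]  match
        recv[Bool] | send[Bool]  match
          send[Int] | recv[Int]  match
            Z | Z  match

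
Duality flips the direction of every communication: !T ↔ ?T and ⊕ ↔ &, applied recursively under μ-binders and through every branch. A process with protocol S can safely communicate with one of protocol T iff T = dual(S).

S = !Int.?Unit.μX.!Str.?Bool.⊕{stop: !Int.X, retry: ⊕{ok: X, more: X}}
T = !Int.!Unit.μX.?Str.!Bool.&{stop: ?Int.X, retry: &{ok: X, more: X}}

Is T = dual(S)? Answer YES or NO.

NO

!Int vs !Int  ✗ same direction on both sides — not dual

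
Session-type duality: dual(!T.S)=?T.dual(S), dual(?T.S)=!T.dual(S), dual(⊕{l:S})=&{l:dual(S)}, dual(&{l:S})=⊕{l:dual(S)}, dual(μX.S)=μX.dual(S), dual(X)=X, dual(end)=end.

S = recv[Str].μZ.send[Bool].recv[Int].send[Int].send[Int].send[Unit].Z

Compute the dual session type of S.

send[Str].μZ.recv[Bool].send[Int].recv[Int].recv[Int].recv[Unit].Z

recv[Str] ↦ send[Str]
  μZ ↦ μZ  (binder kept)
    send[Bool] ↦ recv[Bool]
      recv[Int] ↦ send[Int]
        send[Int] ↦ recv[Int]
          send[Int] ↦ recv[Int]
            send[Unit] ↦ recv[Unit]
              dual(Z) = Z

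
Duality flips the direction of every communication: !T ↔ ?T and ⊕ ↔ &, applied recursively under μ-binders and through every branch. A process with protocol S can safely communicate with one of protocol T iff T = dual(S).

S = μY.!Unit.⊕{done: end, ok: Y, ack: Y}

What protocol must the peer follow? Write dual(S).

μY.?Unit.&{done: end, ok: Y, ack: Y}

μY = μY  (μ self-dual)
  !Unit = ?Unit
    ⊕{done,ok,ack} = &{done,ok,ack}  (⊕→&)
      • done:
        end self-dual
      • ok:
        Y self-dual
      • ack:
        Y self-dual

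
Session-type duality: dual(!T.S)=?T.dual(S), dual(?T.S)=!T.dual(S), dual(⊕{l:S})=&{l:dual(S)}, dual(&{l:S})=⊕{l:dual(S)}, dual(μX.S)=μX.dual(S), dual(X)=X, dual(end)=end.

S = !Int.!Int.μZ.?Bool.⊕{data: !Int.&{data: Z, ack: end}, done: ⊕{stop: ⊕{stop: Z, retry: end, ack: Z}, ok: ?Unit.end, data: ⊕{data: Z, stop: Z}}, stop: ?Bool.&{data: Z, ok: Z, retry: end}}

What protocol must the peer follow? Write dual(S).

!Int → ?Int
  !Int → ?Int
    μZ → μZ  (rec unchanged)
      ?Bool → !Bool
        ⊕{data,done,stop} → &{data,done,stop}  (internal→external)
          [data]
            !Int → ?Int
              &{data,ack} → ⊕{data,ack}  (offer→select)
                [data]
                  Z self-dual
                [ack]
                  end self-dual
          [done]
            ⊕{stop,ok,data} → &{stop,ok,data}  (internal→external)
              [stop]
                ⊕{stop,retry,ack} → &{stop,retry,ack}  (internal→external)
                  [stop]
                    Z self-dual
                  [retry]
                    end self-dual
                  [ack]
                    Z self-dual
              [ok]
                ?Unit → !Unit
                  end self-dual
              [data]
                ⊕{data,stop} → &{data,stop}  (internal→external)
                  [data]
                    Z self-dual
                  [stop]
                    Z self-dual
          [stop]
            ?Bool → !Bool
              &{data,ok,retry} → ⊕{data,ok,retry}  (offer→select)
                [data]
                  Z self-dual
                [ok]
                  Z self-dual
                [retry]
                  end self-dual

?Int.?Int.μZ.!Bool.&{data: ?Int.⊕{data: Z, ack: end}, done: &{stop: &{stop: Z, retry: end, ack: Z}, ok: !Unit.end, data: &{data: Z, stop: Z}}, stop: !Bool.⊕{data: Z, ok: Z, retry: end}}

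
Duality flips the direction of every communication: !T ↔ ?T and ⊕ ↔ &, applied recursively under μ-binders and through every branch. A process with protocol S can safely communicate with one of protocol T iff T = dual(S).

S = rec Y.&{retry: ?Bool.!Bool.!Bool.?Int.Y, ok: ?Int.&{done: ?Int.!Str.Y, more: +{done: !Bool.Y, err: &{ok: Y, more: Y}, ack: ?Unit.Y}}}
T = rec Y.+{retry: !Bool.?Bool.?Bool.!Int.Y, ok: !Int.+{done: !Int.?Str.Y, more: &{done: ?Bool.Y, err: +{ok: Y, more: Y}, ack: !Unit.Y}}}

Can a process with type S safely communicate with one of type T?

rec Y | rec Y  ✓ (μ self-dual)
  &{retry,ok} | +{retry,ok}  ✓ label sets agree
    case retry:
      ?Bool | !Bool  ✓
        !Bool | ?Bool  ✓
          !Bool | ?Bool  ✓
            ?Int | !Int  ✓
              Y | Y  ✓
    case ok:
      ?Int | !Int  ✓
        &{done,more} | +{done,more}  ✓ label sets agree
          case done:
            ?Int | !Int  ✓
              !Str | ?Str  ✓
                Y | Y  ✓
          case more:
            +{done,err,ack} | &{done,err,ack}  ✓ label sets agree
              case done:
                !Bool | ?Bool  ✓
                  Y | Y  ✓
              case err:
                &{ok,more} | +{ok,more}  ✓ label sets agree
                  case ok:
                    Y | Y  ✓
                  case more:
                    Y | Y  ✓
              case ack:
                ?Unit | !Unit  ✓
                  Y | Y  ✓

YES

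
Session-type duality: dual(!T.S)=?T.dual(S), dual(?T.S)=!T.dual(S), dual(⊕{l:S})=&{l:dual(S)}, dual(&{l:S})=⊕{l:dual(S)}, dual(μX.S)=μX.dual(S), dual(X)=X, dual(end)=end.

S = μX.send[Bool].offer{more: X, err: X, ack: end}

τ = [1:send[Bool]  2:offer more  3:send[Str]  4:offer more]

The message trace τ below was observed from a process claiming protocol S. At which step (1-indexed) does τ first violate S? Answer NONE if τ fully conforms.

@1 send[Bool]  ok  cont: offer{more: μX.…, err: μX.…, ack: end}
@2 offer more  ok  cont: μX.…
@3 got send[Str], protocol expects send[Bool]  ✗

3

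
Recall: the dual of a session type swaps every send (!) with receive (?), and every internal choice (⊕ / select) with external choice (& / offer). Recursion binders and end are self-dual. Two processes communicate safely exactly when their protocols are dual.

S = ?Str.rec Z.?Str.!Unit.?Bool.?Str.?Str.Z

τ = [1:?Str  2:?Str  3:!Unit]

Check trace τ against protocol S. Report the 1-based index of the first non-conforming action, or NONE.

NONE

step 1: ?Str  match  cont: rec Z.…
step 2: ?Str  match  cont: !Unit.?Bool.?Str.?Str.rec Z.…
step 3: !Unit  match  cont: ?Bool.?Str.?Str.rec Z.…
trace exhausted — no violation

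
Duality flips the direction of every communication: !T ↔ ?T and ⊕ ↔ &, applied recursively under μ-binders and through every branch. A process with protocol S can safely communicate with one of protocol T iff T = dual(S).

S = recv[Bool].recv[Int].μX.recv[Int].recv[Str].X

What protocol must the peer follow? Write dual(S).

send[Bool].send[Int].μX.send[Int].send[Str].X

recv[Bool] → send[Bool]
  recv[Int] → send[Int]
    μX → μX  (μ self-dual)
      recv[Int] → send[Int]
        recv[Str] → send[Str]
          X self-dual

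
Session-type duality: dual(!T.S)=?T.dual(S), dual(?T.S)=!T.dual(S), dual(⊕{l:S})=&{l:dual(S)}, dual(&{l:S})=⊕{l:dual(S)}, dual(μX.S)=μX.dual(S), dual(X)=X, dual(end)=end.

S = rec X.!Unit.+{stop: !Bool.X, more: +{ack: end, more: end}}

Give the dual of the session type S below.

rec X.?Unit.&{stop: ?Bool.X, more: &{ack: end, more: end}}

rec X = rec X  (rec unchanged)
  !Unit = ?Unit
    +{stop,more} = &{stop,more}  (internal→external)
      case stop:
        !Bool = ?Bool
          dual(X) = X
      case more:
        +{ack,more} = &{ack,more}  (internal→external)
          case ack:
            dual(end) = end
          case more:
            dual(end) = end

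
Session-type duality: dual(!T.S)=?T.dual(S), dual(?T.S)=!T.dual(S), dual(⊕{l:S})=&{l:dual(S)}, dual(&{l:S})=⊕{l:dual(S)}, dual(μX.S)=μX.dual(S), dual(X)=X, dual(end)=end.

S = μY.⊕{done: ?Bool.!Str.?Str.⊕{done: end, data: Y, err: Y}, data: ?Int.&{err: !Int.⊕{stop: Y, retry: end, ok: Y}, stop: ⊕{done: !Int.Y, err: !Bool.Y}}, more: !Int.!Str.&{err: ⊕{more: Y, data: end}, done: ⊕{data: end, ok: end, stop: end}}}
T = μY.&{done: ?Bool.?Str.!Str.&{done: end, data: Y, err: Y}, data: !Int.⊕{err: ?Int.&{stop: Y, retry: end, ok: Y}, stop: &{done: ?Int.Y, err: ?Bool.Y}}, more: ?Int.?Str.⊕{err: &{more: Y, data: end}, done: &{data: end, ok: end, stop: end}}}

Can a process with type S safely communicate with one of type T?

μY vs μY  ✓ (rec unchanged)
  ⊕{done,data,more} vs &{done,data,more}  ✓ same labels
    case done:
      ?Bool vs ?Bool  ✗ same direction on both sides — not dual

NO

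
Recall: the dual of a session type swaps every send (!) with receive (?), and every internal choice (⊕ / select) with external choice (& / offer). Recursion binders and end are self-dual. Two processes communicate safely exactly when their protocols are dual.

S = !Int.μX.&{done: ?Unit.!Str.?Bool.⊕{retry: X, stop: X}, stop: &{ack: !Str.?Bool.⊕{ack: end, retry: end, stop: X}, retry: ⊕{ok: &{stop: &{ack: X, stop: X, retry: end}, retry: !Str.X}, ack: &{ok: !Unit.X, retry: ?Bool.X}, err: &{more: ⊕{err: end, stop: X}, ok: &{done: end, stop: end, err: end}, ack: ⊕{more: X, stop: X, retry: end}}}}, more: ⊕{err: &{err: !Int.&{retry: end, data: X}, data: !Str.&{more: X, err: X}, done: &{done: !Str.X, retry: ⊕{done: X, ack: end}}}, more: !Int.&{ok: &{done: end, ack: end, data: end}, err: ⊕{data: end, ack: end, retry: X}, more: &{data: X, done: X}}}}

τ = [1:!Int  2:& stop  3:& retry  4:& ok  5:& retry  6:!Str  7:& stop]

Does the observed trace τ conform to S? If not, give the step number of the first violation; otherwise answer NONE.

4

[1] !Int  ok  state: μX.…
[2] & stop  ok  state: &{ack: !Str.?Bool.⊕{ack: end, retry: end, stop: μX.…}, retry: ⊕{ok: &{stop: &{ack: μX.…, stop: μX.…, retry: end}, retry: !Str.μX.…}, ack: &{ok: !Unit.μX.…, retry: ?Bool.μX.…}, err: &{more: ⊕{err: end, stop: μX.…}, ok: &{done: end, stop: end, err: end}, ack: ⊕{more: μX.…, stop: μX.…, retry: end}}}}
[3] & retry  ok  state: ⊕{ok: &{stop: &{ack: μX.…, stop: μX.…, retry: end}, retry: !Str.μX.…}, ack: &{ok: !Unit.μX.…, retry: ?Bool.μX.…}, err: &{more: ⊕{err: end, stop: μX.…}, ok: &{done: end, stop: end, err: end}, ack: ⊕{more: μX.…, stop: μX.…, retry: end}}}
[4] got & ok, protocol expects ⊕ ok or ⊕ ack or ⊕ err  ✗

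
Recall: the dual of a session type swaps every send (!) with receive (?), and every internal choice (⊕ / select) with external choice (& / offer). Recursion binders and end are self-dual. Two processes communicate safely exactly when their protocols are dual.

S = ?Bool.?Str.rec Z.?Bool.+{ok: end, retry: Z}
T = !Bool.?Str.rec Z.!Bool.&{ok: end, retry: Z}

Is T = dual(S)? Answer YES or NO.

NO

?Bool | !Bool  ok
  ?Str | ?Str  ✗ same direction on both sides — not dual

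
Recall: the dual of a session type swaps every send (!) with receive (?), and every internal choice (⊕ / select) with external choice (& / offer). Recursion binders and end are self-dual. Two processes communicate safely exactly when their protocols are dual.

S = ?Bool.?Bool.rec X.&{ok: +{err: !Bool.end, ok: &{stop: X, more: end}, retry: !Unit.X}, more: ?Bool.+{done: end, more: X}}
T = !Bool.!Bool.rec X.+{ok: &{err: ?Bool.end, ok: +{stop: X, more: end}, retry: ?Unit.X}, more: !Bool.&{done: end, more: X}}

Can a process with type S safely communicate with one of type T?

?Bool ‖ !Bool  match
  ?Bool ‖ !Bool  match
    rec X ‖ rec X  match (binder kept)
      &{ok,more} ‖ +{ok,more}  match same labels
        [ok]
          +{err,ok,retry} ‖ &{err,ok,retry}  match same labels
            [err]
              !Bool ‖ ?Bool  match
                end ‖ end  match
            [ok]
              &{stop,more} ‖ +{stop,more}  match same labels
                [stop]
                  X ‖ X  match
                [more]
                  end ‖ end  match
            [retry]
              !Unit ‖ ?Unit  match
                X ‖ X  match
        [more]
          ?Bool ‖ !Bool  match
            +{done,more} ‖ &{done,more}  match same labels
              [done]
                end ‖ end  match
              [more]
                X ‖ X  match

YES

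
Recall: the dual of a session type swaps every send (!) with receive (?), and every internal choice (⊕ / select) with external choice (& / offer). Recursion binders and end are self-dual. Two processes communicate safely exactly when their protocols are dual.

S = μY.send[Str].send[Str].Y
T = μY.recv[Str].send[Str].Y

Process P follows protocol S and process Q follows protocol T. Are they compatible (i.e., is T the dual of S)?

NO

μY | μY  match (rec unchanged)
  send[Str] | recv[Str]  match
    send[Str] | send[Str]  ✗ same direction on both sides — not dual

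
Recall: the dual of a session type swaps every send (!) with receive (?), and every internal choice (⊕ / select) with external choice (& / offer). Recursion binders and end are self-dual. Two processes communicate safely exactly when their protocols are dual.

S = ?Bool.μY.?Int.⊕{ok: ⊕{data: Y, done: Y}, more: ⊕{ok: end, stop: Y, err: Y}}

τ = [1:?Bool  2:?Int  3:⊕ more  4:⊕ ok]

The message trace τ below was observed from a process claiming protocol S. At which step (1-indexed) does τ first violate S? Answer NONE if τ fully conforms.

@1 ?Bool  ok  residual = μY.…
@2 ?Int  ok  residual = ⊕{ok: ⊕{data: μY.…, done: μY.…}, more: ⊕{ok: end, stop: μY.…, err: μY.…}}
@3 ⊕ more  ok  residual = ⊕{ok: end, stop: μY.…, err: μY.…}
@4 ⊕ ok  ok  residual = end
all 4 steps conform

NONE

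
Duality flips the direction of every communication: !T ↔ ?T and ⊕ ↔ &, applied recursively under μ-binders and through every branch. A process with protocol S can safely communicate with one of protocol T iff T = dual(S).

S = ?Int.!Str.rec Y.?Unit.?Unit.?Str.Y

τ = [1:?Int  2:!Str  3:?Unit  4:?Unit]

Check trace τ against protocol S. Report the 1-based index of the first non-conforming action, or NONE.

NONE

[1] ?Int  match  cont: !Str.rec Y.…
[2] !Str  match  cont: rec Y.…
[3] ?Unit  match  cont: ?Unit.?Str.rec Y.…
[4] ?Unit  match  cont: ?Str.rec Y.…
all 4 steps conform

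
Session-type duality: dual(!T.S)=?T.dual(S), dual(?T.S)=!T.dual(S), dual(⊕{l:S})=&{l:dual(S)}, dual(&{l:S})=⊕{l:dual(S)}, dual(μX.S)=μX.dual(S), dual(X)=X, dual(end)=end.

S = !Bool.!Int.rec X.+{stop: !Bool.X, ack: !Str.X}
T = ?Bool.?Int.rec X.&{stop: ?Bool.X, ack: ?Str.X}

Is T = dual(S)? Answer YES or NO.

!Bool ‖ ?Bool  ok
  !Int ‖ ?Int  ok
    rec X ‖ rec X  ok (rec unchanged)
      +{stop,ack} ‖ &{stop,ack}  ok label sets agree
        [stop]
          !Bool ‖ ?Bool  ok
            X ‖ X  ok
        [ack]
          !Str ‖ ?Str  ok
            X ‖ X  ok

YES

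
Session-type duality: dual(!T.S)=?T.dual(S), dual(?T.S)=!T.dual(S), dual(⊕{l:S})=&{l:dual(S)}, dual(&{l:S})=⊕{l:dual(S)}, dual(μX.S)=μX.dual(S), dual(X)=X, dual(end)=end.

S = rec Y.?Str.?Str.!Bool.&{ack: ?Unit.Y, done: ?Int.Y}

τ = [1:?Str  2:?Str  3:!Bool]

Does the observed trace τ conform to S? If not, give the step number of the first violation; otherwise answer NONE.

NONE

[1] ?Str  ✓  cont: ?Str.!Bool.&{ack: ?Unit.rec Y.…, done: ?Int.rec Y.…}
[2] ?Str  ✓  cont: !Bool.&{ack: ?Unit.rec Y.…, done: ?Int.rec Y.…}
[3] !Bool  ✓  cont: &{ack: ?Unit.rec Y.…, done: ?Int.rec Y.…}
τ conforms to S (length 3)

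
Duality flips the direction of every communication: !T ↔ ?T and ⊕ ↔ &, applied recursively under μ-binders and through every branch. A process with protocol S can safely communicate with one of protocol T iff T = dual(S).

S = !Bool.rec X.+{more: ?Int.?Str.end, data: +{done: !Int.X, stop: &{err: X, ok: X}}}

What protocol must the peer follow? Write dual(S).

!Bool → ?Bool
  rec X → rec X  (binder kept)
    +{more,data} → &{more,data}  (internal→external)
      • more:
        ?Int → !Int
          ?Str → !Str
            end ↦ end
      • data:
        +{done,stop} → &{done,stop}  (internal→external)
          • done:
            !Int → ?Int
              X ↦ X
          • stop:
            &{err,ok} → +{err,ok}  (&→⊕)
              • err:
                X ↦ X
              • ok:
                X ↦ X

?Bool.rec X.&{more: !Int.!Str.end, data: &{done: ?Int.X, stop: +{err: X, ok: X}}}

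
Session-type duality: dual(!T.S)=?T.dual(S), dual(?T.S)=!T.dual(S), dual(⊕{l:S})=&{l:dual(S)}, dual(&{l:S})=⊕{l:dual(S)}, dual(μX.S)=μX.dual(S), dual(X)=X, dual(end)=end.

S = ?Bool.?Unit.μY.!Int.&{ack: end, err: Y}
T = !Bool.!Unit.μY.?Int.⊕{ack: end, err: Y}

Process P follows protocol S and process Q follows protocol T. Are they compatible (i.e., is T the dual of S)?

?Bool vs !Bool  ✓
  ?Unit vs !Unit  ✓
    μY vs μY  ✓ (binder kept)
      !Int vs ?Int  ✓
        &{ack,err} vs ⊕{ack,err}  ✓ same labels
          [ack]
            end vs end  ✓
          [err]
            Y vs Y  ✓

YES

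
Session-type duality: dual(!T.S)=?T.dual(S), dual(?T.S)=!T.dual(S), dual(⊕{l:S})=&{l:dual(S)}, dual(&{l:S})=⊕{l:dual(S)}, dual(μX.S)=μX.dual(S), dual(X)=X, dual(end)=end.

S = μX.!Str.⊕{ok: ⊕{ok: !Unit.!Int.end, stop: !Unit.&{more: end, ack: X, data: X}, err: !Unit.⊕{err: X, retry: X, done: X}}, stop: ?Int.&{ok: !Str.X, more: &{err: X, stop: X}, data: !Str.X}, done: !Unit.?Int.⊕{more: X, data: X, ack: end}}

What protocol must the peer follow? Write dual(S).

μX.?Str.&{ok: &{ok: ?Unit.?Int.end, stop: ?Unit.⊕{more: end, ack: X, data: X}, err: ?Unit.&{err: X, retry: X, done: X}}, stop: !Int.⊕{ok: ?Str.X, more: ⊕{err: X, stop: X}, data: ?Str.X}, done: ?Unit.!Int.&{more: X, data: X, ack: end}}

μX ↦ μX  (μ self-dual)
  !Str ↦ ?Str
    ⊕{ok,stop,done} ↦ &{ok,stop,done}  (select→offer)
      case ok:
        ⊕{ok,stop,err} ↦ &{ok,stop,err}  (select→offer)
          case ok:
            !Unit ↦ ?Unit
              !Int ↦ ?Int
                end self-dual
          case stop:
            !Unit ↦ ?Unit
              &{more,ack,data} ↦ ⊕{more,ack,data}  (offer→select)
                case more:
                  end self-dual
                case ack:
                  X self-dual
                case data:
                  X self-dual
          case err:
            !Unit ↦ ?Unit
              ⊕{err,retry,done} ↦ &{err,retry,done}  (select→offer)
                case err:
                  X self-dual
                case retry:
                  X self-dual
                case done:
                  X self-dual
      case stop:
        ?Int ↦ !Int
          &{ok,more,data} ↦ ⊕{ok,more,data}  (offer→select)
            case ok:
              !Str ↦ ?Str
                X self-dual
            case more:
              &{err,stop} ↦ ⊕{err,stop}  (offer→select)
                case err:
                  X self-dual
                case stop:
                  X self-dual
            case data:
              !Str ↦ ?Str
                X self-dual
      case done:
        !Unit ↦ ?Unit
          ?Int ↦ !Int
            ⊕{more,data,ack} ↦ &{more,data,ack}  (select→offer)
              case more:
                X self-dual
              case data:
                X self-dual
              case ack:
                end self-dual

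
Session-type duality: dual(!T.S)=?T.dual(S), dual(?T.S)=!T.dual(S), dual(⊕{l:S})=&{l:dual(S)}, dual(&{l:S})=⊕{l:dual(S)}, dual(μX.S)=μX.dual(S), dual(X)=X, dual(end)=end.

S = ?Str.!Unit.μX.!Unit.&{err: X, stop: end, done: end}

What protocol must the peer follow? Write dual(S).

?Str → !Str
  !Unit → ?Unit
    μX → μX  (μ self-dual)
      !Unit → ?Unit
        &{err,stop,done} → ⊕{err,stop,done}  (external→internal)
          • err:
            dual(X) = X
          • stop:
            dual(end) = end
          • done:
            dual(end) = end

!Str.?Unit.μX.?Unit.⊕{err: X, stop: end, done: end}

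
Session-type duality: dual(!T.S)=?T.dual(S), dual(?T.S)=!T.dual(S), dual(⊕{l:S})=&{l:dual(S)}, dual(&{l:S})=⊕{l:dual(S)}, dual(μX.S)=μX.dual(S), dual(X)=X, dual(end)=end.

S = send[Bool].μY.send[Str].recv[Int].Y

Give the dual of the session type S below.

recv[Bool].μY.recv[Str].send[Int].Y

send[Bool] ↦ recv[Bool]
  μY ↦ μY  (μ self-dual)
    send[Str] ↦ recv[Str]
      recv[Int] ↦ send[Int]
        Y ↦ Y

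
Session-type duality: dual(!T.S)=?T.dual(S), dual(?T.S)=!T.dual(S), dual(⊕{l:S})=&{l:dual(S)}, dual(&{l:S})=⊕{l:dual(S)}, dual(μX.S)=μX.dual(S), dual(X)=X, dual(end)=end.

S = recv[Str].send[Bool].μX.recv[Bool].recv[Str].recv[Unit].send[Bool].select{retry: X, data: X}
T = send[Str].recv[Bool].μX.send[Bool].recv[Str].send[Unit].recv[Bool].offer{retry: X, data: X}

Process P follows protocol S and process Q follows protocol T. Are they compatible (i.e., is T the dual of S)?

NO

recv[Str] vs send[Str]  match
  send[Bool] vs recv[Bool]  match
    μX vs μX  match (rec unchanged)
      recv[Bool] vs send[Bool]  match
        recv[Str] vs recv[Str]  ✗ same direction on both sides — not dual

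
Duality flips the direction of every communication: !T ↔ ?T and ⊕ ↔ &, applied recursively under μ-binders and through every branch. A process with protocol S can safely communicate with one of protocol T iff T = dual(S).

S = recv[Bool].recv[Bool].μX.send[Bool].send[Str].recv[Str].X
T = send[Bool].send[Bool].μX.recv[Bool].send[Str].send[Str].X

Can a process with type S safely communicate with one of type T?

recv[Bool] | send[Bool]  ✓
  recv[Bool] | send[Bool]  ✓
    μX | μX  ✓ (binder kept)
      send[Bool] | recv[Bool]  ✓
        send[Str] | send[Str]  ✗ same direction on both sides — not dual

NO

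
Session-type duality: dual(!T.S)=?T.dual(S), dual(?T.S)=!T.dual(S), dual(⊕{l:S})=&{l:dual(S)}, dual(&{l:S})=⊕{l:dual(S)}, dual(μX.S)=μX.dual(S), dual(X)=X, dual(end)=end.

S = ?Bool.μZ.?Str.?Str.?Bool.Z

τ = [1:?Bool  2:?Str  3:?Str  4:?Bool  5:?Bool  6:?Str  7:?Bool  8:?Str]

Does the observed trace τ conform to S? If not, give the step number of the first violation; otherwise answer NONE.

5

@1 ?Bool  ok  residual = μZ.…
@2 ?Str  ok  residual = ?Str.?Bool.μZ.…
@3 ?Str  ok  residual = ?Bool.μZ.…
@4 ?Bool  ok  residual = μZ.…
@5 got ?Bool, protocol expects ?Str  ✗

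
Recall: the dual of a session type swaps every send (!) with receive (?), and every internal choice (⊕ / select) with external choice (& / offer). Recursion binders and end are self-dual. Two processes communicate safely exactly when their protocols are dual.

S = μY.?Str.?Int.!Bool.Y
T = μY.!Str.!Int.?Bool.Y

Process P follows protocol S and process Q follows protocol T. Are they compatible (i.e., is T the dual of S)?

YES

μY vs μY  match (μ self-dual)
  ?Str vs !Str  match
    ?Int vs !Int  match
      !Bool vs ?Bool  match
        Y vs Y  match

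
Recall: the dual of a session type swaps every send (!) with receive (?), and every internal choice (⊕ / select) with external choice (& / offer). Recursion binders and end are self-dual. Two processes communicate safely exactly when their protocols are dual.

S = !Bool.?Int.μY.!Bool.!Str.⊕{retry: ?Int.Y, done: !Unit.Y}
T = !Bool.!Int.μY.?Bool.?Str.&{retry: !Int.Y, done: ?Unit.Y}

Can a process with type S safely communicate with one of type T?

NO

!Bool ‖ !Bool  ✗ same direction on both sides — not dual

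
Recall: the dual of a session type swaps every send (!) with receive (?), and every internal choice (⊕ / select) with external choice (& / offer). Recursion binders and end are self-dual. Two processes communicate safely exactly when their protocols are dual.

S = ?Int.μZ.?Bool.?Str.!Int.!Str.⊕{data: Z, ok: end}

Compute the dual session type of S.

!Int.μZ.!Bool.!Str.?Int.?Str.&{data: Z, ok: end}

?Int ↦ !Int
  μZ ↦ μZ  (binder kept)
    ?Bool ↦ !Bool
      ?Str ↦ !Str
        !Int ↦ ?Int
          !Str ↦ ?Str
            ⊕{data,ok} ↦ &{data,ok}  (internal→external)
              • data:
                Z ↦ Z
              • ok:
                end ↦ end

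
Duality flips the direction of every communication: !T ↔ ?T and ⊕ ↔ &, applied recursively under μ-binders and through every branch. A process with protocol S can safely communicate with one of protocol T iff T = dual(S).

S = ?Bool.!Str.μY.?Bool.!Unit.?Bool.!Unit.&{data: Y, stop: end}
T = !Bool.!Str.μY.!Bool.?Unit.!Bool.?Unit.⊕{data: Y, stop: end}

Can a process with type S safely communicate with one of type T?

?Bool ‖ !Bool  match
  !Str ‖ !Str  ✗ same direction on both sides — not dual

NO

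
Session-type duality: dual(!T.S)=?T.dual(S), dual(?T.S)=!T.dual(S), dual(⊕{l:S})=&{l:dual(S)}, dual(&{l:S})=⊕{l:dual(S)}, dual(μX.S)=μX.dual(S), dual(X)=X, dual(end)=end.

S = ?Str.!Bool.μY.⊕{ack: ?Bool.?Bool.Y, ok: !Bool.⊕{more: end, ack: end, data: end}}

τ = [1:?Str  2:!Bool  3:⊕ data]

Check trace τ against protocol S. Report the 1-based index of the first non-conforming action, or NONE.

3

[1] ?Str  ✓  residual = !Bool.μY.…
[2] !Bool  ✓  residual = μY.…
[3] got ⊕ data, protocol expects ⊕ ack or ⊕ ok  ✗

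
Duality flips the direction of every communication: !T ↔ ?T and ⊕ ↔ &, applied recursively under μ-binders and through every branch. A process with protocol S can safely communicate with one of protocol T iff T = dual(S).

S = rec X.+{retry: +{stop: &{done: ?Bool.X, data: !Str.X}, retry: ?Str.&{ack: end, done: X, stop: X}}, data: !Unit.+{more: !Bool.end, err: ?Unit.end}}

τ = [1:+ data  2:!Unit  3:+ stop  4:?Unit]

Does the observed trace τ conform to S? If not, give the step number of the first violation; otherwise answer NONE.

@1 + data  match  residual = !Unit.+{more: !Bool.end, err: ?Unit.end}
@2 !Unit  match  residual = +{more: !Bool.end, err: ?Unit.end}
@3 got + stop, protocol expects + more or + err  ✗

3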